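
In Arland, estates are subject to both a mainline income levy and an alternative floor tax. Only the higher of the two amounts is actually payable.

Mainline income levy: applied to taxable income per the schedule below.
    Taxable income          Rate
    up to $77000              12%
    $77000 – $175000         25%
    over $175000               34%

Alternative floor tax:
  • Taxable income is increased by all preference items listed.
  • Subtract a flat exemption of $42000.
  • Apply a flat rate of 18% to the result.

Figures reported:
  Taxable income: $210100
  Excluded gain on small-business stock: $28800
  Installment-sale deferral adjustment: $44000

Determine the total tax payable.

$45674

Alternative floor tax:
  Adjusted income: $210100 + $28800 + $44000 = $282900
  Less exemption $42000 → base $240900
  $240900 × 18% = $43362

Mainline income levy:
  $77000 × 12% = $9240
  $98000 × 25% = $24500
  $35100 × 34% = $11934
  → $45674

$45674 > $43362, so the mainline income levy governs.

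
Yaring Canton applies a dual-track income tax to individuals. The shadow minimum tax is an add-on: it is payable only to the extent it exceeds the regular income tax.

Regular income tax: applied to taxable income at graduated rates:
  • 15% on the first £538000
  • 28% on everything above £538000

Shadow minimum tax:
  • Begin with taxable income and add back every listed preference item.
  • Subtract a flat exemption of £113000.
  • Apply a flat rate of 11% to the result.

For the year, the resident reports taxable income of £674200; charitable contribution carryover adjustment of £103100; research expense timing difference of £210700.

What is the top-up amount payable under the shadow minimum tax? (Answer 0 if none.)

£0

Shadow minimum tax:
  Adjusted income: £674200 + £103100 + £210700 = £988000
  Less exemption £113000 → base £875000
  £875000 × 11% = £96250

Regular income tax:
  £538000 × 15% = £80700
  £136200 × 28% = £38136
  → £118836

£96250 ≤ £118836, so no add-on is due.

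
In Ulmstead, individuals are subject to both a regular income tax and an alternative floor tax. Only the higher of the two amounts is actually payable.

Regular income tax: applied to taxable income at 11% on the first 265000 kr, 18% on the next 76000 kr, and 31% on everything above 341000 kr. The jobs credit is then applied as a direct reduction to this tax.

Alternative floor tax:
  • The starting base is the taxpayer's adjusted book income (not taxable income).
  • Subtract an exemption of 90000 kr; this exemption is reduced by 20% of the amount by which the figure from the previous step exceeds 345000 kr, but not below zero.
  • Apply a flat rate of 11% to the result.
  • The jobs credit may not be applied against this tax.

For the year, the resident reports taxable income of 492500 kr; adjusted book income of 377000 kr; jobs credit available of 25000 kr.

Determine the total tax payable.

Regular income tax:
  265000 kr × 11% = 29150 kr
  76000 kr × 18% = 13680 kr
  151500 kr × 31% = 46965 kr
  → 89795 kr
  Less jobs credit 25000 kr → 64795 kr

Alternative floor tax:
  Base (adjusted book income): 377000 kr
  Exemption: 90000 kr − 20% × (377000 kr − 345000 kr) = 90000 kr − 6400 kr = 83600 kr
  Base: 377000 kr − 83600 kr = 293400 kr
  293400 kr × 11% = 32274 kr

64795 kr > 32274 kr, so the regular income tax governs.

64795 kr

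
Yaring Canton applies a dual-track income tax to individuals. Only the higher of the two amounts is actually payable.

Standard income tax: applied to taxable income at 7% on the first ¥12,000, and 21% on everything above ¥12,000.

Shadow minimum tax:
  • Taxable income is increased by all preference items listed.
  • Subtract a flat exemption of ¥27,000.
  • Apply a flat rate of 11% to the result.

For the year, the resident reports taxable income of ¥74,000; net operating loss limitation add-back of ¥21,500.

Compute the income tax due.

Standard income tax:
  ¥12,000 × 7% = ¥840
  ¥62,000 × 21% = ¥13,020
  → ¥13,860

Shadow minimum tax:
  Adjusted income: ¥74,000 + ¥21,500 = ¥95,500
  Less exemption ¥27,000 → base ¥68,500
  ¥68,500 × 11% = ¥7,535

¥13,860 > ¥7,535, so the standard income tax governs.

¥13,860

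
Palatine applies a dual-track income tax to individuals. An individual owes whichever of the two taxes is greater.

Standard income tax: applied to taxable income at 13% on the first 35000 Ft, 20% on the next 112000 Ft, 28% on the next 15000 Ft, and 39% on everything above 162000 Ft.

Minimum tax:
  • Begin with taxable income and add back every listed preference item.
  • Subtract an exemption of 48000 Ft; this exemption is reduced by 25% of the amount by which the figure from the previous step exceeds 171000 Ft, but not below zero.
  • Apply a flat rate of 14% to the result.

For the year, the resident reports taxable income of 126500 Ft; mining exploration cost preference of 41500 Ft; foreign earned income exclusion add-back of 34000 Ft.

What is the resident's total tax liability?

Standard income tax:
  35000 Ft × 13% = 4550 Ft
  91500 Ft × 20% = 18300 Ft
  → 22850 Ft

Minimum tax:
  Adjusted income: 126500 Ft + 41500 Ft + 34000 Ft = 202000 Ft
  Exemption: 48000 Ft − 25% × (202000 Ft − 171000 Ft) = 48000 Ft − 7750 Ft = 40250 Ft
  Base: 202000 Ft − 40250 Ft = 161750 Ft
  161750 Ft × 14% = 22645 Ft

22850 Ft > 22645 Ft, so the standard income tax governs.

22850 Ft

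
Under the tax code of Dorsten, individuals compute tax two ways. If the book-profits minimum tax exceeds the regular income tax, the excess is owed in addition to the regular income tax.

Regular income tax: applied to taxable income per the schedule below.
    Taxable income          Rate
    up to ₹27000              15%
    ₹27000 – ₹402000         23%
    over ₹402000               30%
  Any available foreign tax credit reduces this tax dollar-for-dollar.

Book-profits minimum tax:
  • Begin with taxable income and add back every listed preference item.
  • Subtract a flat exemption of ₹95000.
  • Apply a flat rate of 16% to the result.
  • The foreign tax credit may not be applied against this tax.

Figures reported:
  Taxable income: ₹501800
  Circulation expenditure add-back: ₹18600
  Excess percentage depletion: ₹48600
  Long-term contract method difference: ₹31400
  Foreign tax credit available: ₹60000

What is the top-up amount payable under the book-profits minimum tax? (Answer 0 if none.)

₹20624

Regular income tax:
  ₹27000 × 15% = ₹4050
  ₹375000 × 23% = ₹86250
  ₹99800 × 30% = ₹29940
  → ₹120240
  Less foreign tax credit ₹60000 → ₹60240

Book-profits minimum tax:
  Adjusted income: ₹501800 + ₹18600 + ₹48600 + ₹31400 = ₹600400
  Less exemption ₹95000 → base ₹505400
  ₹505400 × 16% = ₹80864

Excess of book-profits minimum tax over regular income tax: ₹80864 − ₹60240 = ₹20624.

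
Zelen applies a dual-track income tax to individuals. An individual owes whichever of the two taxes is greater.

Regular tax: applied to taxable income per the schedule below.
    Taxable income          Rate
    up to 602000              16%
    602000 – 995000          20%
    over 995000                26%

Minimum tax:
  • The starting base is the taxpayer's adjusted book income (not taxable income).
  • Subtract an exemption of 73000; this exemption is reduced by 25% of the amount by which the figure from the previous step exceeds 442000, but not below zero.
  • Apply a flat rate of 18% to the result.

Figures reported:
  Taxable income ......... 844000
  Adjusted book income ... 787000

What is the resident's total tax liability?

Minimum tax:
  Base (adjusted book income): 787000
  Exemption: 25% × (787000 − 442000) = 86250 ≥ 73000, so the exemption is fully phased out
  Base: 787000 − 0 = 787000
  787000 × 18% = 141660

Regular tax:
  602000 × 16% = 96320
  242000 × 20% = 48400
  → 144720

144720 > 141660, so the regular tax governs.

144720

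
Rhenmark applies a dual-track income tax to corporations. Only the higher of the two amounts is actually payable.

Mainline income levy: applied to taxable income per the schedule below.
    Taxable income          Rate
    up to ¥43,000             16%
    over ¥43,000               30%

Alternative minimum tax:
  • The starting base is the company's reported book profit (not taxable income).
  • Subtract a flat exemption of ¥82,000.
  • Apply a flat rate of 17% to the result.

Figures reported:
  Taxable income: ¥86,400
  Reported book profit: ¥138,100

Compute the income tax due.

Mainline income levy:
  ¥43,000 × 16% = ¥6,880
  ¥43,400 × 30% = ¥13,020
  → ¥19,900

Alternative minimum tax:
  Base (reported book profit): ¥138,100
  Less exemption ¥82,000 → base ¥56,100
  ¥56,100 × 17% = ¥9,537

¥19,900 > ¥9,537, so the mainline income levy governs.

¥19,900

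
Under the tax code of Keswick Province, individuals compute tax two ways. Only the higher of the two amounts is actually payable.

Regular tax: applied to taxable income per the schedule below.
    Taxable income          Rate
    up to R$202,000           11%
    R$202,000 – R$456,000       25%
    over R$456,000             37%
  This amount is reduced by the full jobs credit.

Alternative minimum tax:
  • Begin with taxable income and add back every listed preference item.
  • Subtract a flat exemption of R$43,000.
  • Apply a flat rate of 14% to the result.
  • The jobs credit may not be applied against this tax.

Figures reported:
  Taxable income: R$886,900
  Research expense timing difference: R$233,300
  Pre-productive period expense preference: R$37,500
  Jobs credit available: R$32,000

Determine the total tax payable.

R$213,153

Alternative minimum tax:
  Adjusted income: R$886,900 + R$233,300 + R$37,500 = R$1,157,700
  Less exemption R$43,000 → base R$1,114,700
  R$1,114,700 × 14% = R$156,058

Regular tax:
  R$202,000 × 11% = R$22,220
  R$254,000 × 25% = R$63,500
  R$430,900 × 37% = R$159,433
  → R$245,153
  Less jobs credit R$32,000 → R$213,153

R$213,153 > R$156,058, so the regular tax governs.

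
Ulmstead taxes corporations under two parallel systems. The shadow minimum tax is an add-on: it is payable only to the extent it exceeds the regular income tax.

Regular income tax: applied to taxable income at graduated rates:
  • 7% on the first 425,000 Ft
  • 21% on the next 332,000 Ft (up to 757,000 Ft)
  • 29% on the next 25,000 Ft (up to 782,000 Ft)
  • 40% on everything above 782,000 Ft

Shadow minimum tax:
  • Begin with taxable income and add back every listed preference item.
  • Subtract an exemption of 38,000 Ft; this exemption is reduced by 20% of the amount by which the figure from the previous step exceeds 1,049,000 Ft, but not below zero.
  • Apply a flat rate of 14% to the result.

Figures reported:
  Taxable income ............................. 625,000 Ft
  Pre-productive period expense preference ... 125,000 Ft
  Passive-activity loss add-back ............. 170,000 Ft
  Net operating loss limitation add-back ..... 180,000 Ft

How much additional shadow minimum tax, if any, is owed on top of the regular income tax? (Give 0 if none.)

78,358 Ft

Shadow minimum tax:
  Adjusted income: 625,000 Ft + 125,000 Ft + 170,000 Ft + 180,000 Ft = 1,100,000 Ft
  Exemption: 38,000 Ft − 20% × (1,100,000 Ft − 1,049,000 Ft) = 38,000 Ft − 10,200 Ft = 27,800 Ft
  Base: 1,100,000 Ft − 27,800 Ft = 1,072,200 Ft
  1,072,200 Ft × 14% = 150,108 Ft

Regular income tax:
  425,000 Ft × 7% = 29,750 Ft
  200,000 Ft × 21% = 42,000 Ft
  → 71,750 Ft

Excess of shadow minimum tax over regular income tax: 150,108 Ft − 71,750 Ft = 78,358 Ft.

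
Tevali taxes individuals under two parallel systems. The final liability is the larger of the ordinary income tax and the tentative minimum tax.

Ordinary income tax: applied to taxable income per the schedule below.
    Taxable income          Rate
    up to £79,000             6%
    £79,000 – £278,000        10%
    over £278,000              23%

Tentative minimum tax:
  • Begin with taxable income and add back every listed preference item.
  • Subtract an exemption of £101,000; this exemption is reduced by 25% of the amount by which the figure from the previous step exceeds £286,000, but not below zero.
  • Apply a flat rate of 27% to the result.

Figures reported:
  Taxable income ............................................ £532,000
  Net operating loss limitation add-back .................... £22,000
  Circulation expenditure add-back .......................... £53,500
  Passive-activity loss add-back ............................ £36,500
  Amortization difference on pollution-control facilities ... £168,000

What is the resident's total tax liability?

Ordinary income tax:
  £79,000 × 6% = £4,740
  £199,000 × 10% = £19,900
  £254,000 × 23% = £58,420
  → £83,060

Tentative minimum tax:
  Adjusted income: £532,000 + £22,000 + £53,500 + £36,500 + £168,000 = £812,000
  Exemption: 25% × (£812,000 − £286,000) = £131,500 ≥ £101,000, so the exemption is fully phased out
  Base: £812,000 − £0 = £812,000
  £812,000 × 27% = £219,240

£219,240 > £83,060, so the tentative minimum tax is the binding amount.

£219,240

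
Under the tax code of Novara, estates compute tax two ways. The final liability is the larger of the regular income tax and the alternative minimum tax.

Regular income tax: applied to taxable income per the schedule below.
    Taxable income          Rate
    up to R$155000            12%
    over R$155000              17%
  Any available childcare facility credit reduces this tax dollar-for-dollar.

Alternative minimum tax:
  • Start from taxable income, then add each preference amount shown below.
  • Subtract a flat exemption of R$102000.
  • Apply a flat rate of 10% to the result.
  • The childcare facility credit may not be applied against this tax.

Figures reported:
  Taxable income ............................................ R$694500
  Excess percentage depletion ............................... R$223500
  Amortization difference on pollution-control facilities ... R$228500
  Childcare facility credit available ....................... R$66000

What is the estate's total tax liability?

R$104450

Alternative minimum tax:
  Adjusted income: R$694500 + R$223500 + R$228500 = R$1146500
  Less exemption R$102000 → base R$1044500
  R$1044500 × 10% = R$104450

Regular income tax:
  R$155000 × 12% = R$18600
  R$539500 × 17% = R$91715
  → R$110315
  Less childcare facility credit R$66000 → R$44315

R$104450 > R$44315, so the alternative minimum tax is the binding amount.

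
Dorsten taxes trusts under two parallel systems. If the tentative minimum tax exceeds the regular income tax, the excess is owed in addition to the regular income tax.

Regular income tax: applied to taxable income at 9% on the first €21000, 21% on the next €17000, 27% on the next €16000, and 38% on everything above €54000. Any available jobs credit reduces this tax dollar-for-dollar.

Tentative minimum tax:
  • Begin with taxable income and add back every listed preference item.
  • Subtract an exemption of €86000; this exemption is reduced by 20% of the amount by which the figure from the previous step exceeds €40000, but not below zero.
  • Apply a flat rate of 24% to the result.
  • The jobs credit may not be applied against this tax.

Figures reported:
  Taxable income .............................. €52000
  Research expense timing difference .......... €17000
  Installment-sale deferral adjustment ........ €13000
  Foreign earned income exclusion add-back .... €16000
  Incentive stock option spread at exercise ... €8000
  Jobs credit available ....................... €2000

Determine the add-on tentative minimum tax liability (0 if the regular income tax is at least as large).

Tentative minimum tax:
  Adjusted income: €52000 + €17000 + €13000 + €16000 + €8000 = €106000
  Exemption: €86000 − 20% × (€106000 − €40000) = €86000 − €13200 = €72800
  Base: €106000 − €72800 = €33200
  €33200 × 24% = €7968

Regular income tax:
  €21000 × 9% = €1890
  €17000 × 21% = €3570
  €14000 × 27% = €3780
  → €9240
  Less jobs credit €2000 → €7240

Excess of tentative minimum tax over regular income tax: €7968 − €7240 = €728.

€728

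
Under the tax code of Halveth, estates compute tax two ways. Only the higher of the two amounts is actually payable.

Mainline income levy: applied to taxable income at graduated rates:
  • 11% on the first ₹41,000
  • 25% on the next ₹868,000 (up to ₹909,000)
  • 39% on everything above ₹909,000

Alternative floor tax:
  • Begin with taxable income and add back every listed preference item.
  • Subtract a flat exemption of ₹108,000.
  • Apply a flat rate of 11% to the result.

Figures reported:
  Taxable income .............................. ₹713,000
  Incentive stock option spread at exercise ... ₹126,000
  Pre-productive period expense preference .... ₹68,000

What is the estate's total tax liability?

Mainline income levy:
  ₹41,000 × 11% = ₹4,510
  ₹672,000 × 25% = ₹168,000
  → ₹172,510

Alternative floor tax:
  Adjusted income: ₹713,000 + ₹126,000 + ₹68,000 = ₹907,000
  Less exemption ₹108,000 → base ₹799,000
  ₹799,000 × 11% = ₹87,890

₹172,510 > ₹87,890, so the mainline income levy governs.

₹172,510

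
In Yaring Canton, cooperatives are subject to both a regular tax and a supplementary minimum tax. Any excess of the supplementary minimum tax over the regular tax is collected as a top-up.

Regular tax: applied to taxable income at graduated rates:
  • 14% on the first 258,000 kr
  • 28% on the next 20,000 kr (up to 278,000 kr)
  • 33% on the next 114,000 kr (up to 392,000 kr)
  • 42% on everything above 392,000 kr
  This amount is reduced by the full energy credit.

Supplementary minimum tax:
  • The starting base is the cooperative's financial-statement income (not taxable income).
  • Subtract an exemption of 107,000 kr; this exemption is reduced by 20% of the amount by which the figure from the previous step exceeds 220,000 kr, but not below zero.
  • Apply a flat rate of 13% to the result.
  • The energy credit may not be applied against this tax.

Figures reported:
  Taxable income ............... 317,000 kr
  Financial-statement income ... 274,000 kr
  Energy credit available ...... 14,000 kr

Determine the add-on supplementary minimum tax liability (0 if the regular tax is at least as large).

Regular tax:
  258,000 kr × 14% = 36,120 kr
  20,000 kr × 28% = 5,600 kr
  39,000 kr × 33% = 12,870 kr
  → 54,590 kr
  Less energy credit 14,000 kr → 40,590 kr

Supplementary minimum tax:
  Base (financial-statement income): 274,000 kr
  Exemption: 107,000 kr − 20% × (274,000 kr − 220,000 kr) = 107,000 kr − 10,800 kr = 96,200 kr
  Base: 274,000 kr − 96,200 kr = 177,800 kr
  177,800 kr × 13% = 23,114 kr

23,114 kr ≤ 40,590 kr, so no add-on is due.

0 kr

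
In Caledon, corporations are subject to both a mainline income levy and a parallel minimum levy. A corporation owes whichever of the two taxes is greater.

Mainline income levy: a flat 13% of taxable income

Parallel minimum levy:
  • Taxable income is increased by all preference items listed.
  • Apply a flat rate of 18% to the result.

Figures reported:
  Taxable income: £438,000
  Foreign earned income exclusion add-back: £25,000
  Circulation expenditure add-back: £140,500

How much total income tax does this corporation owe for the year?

Parallel minimum levy:
  Adjusted income: £438,000 + £25,000 + £140,500 = £603,500
  £603,500 × 18% = £108,630

Mainline income levy:
  £438,000 × 13% = £56,940

£108,630 > £56,940, so the parallel minimum levy is the binding amount.

£108,630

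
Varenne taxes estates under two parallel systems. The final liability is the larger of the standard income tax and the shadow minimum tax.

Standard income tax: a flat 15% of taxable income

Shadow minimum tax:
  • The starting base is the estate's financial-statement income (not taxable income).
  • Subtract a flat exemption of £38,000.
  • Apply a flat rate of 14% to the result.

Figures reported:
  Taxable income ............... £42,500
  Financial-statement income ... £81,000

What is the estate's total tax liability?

£6,375

Shadow minimum tax:
  Base (financial-statement income): £81,000
  Less exemption £38,000 → base £43,000
  £43,000 × 14% = £6,020

Standard income tax:
  £42,500 × 15% = £6,375

£6,375 > £6,020, so the standard income tax governs.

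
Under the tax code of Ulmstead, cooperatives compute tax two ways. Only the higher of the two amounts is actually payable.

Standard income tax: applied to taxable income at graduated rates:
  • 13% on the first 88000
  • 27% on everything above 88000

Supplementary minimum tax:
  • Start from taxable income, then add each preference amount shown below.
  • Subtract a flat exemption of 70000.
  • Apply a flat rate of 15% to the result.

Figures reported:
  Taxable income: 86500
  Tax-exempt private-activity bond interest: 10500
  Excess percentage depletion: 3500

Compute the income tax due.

11245

Supplementary minimum tax:
  Adjusted income: 86500 + 10500 + 3500 = 100500
  Less exemption 70000 → base 30500
  30500 × 15% = 4575

Standard income tax:
  86500 × 13% = 11245

11245 > 4575, so the standard income tax governs.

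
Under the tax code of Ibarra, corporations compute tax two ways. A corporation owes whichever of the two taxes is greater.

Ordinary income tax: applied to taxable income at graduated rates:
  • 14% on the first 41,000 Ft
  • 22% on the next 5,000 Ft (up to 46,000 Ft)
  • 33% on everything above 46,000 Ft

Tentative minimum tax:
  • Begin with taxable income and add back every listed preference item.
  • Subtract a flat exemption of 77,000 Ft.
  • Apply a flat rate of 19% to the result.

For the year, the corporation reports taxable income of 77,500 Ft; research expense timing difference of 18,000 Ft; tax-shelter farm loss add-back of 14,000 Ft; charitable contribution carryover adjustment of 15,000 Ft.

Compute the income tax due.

17,235 Ft

Tentative minimum tax:
  Adjusted income: 77,500 Ft + 18,000 Ft + 14,000 Ft + 15,000 Ft = 124,500 Ft
  Less exemption 77,000 Ft → base 47,500 Ft
  47,500 Ft × 19% = 9,025 Ft

Ordinary income tax:
  41,000 Ft × 14% = 5,740 Ft
  5,000 Ft × 22% = 1,100 Ft
  31,500 Ft × 33% = 10,395 Ft
  → 17,235 Ft

17,235 Ft > 9,025 Ft, so the ordinary income tax governs.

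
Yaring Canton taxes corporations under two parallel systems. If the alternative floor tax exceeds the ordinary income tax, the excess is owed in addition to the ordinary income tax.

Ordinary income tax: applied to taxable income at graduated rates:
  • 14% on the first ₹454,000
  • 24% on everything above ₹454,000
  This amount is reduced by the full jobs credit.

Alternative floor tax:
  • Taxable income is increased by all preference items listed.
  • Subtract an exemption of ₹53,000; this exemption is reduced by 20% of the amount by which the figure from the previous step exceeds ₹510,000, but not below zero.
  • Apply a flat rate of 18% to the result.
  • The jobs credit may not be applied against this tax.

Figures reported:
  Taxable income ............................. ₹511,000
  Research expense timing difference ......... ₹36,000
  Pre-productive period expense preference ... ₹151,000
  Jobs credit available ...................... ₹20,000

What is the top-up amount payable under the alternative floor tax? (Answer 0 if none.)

₹65,628

Alternative floor tax:
  Adjusted income: ₹511,000 + ₹36,000 + ₹151,000 = ₹698,000
  Exemption: ₹53,000 − 20% × (₹698,000 − ₹510,000) = ₹53,000 − ₹37,600 = ₹15,400
  Base: ₹698,000 − ₹15,400 = ₹682,600
  ₹682,600 × 18% = ₹122,868

Ordinary income tax:
  ₹454,000 × 14% = ₹63,560
  ₹57,000 × 24% = ₹13,680
  → ₹77,240
  Less jobs credit ₹20,000 → ₹57,240

Excess of alternative floor tax over ordinary income tax: ₹122,868 − ₹57,240 = ₹65,628.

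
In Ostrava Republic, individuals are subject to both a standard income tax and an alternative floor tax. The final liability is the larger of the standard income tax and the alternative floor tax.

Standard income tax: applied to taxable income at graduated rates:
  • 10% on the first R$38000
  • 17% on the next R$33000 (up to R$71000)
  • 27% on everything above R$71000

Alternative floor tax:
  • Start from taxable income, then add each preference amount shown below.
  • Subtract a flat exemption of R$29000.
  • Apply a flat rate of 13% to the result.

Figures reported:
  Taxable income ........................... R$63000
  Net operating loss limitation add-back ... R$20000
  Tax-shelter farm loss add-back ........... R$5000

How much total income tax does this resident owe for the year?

Standard income tax:
  R$38000 × 10% = R$3800
  R$25000 × 17% = R$4250
  → R$8050

Alternative floor tax:
  Adjusted income: R$63000 + R$20000 + R$5000 = R$88000
  Less exemption R$29000 → base R$59000
  R$59000 × 13% = R$7670

R$8050 > R$7670, so the standard income tax governs.

R$8050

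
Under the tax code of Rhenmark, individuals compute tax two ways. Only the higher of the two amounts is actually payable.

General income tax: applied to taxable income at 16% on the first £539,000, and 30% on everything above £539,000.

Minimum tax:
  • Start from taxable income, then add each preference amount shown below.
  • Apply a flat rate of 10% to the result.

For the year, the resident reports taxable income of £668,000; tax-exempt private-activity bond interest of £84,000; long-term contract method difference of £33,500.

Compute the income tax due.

Minimum tax:
  Adjusted income: £668,000 + £84,000 + £33,500 = £785,500
  £785,500 × 10% = £78,550

General income tax:
  £539,000 × 16% = £86,240
  £129,000 × 30% = £38,700
  → £124,940

£124,940 > £78,550, so the general income tax governs.

£124,940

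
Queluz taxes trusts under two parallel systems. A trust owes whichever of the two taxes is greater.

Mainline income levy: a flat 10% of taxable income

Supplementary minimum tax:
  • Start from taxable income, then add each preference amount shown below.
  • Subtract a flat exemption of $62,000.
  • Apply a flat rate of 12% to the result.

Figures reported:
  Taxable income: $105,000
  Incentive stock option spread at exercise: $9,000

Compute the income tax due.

$10,500

Supplementary minimum tax:
  Adjusted income: $105,000 + $9,000 = $114,000
  Less exemption $62,000 → base $52,000
  $52,000 × 12% = $6,240

Mainline income levy:
  $105,000 × 10% = $10,500

$10,500 > $6,240, so the mainline income levy governs.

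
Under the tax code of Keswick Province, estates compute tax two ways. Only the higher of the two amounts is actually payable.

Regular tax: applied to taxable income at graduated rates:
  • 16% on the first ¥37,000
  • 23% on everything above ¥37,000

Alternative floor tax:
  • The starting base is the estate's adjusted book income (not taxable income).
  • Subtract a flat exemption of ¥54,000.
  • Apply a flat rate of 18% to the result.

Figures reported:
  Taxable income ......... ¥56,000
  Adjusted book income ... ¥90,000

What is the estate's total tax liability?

¥10,290

Regular tax:
  ¥37,000 × 16% = ¥5,920
  ¥19,000 × 23% = ¥4,370
  → ¥10,290

Alternative floor tax:
  Base (adjusted book income): ¥90,000
  Less exemption ¥54,000 → base ¥36,000
  ¥36,000 × 18% = ¥6,480

¥10,290 > ¥6,480, so the regular tax governs.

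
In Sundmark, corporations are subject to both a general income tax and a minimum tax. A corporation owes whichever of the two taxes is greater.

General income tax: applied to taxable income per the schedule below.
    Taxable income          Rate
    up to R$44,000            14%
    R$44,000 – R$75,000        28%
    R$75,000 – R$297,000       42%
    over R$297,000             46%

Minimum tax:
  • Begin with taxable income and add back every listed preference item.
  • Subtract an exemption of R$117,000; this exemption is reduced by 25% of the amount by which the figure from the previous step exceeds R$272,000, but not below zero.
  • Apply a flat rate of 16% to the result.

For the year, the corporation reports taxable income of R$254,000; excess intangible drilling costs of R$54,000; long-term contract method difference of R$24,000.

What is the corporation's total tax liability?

General income tax:
  R$44,000 × 14% = R$6,160
  R$31,000 × 28% = R$8,680
  R$179,000 × 42% = R$75,180
  → R$90,020

Minimum tax:
  Adjusted income: R$254,000 + R$54,000 + R$24,000 = R$332,000
  Exemption: R$117,000 − 25% × (R$332,000 − R$272,000) = R$117,000 − R$15,000 = R$102,000
  Base: R$332,000 − R$102,000 = R$230,000
  R$230,000 × 16% = R$36,800

R$90,020 > R$36,800, so the general income tax governs.

R$90,020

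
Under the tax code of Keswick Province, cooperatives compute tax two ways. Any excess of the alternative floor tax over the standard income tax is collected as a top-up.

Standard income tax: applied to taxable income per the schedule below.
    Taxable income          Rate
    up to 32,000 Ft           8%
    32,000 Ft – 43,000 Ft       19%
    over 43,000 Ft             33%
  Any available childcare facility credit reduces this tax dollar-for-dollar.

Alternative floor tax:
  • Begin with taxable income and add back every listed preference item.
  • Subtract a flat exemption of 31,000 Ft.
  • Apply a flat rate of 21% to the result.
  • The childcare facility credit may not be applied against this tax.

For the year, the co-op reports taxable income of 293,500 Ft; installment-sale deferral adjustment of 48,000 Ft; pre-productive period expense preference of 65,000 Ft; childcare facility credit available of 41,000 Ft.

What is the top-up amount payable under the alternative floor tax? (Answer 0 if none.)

32,540 Ft

Standard income tax:
  32,000 Ft × 8% = 2,560 Ft
  11,000 Ft × 19% = 2,090 Ft
  250,500 Ft × 33% = 82,665 Ft
  → 87,315 Ft
  Less childcare facility credit 41,000 Ft → 46,315 Ft

Alternative floor tax:
  Adjusted income: 293,500 Ft + 48,000 Ft + 65,000 Ft = 406,500 Ft
  Less exemption 31,000 Ft → base 375,500 Ft
  375,500 Ft × 21% = 78,855 Ft

Excess of alternative floor tax over standard income tax: 78,855 Ft − 46,315 Ft = 32,540 Ft.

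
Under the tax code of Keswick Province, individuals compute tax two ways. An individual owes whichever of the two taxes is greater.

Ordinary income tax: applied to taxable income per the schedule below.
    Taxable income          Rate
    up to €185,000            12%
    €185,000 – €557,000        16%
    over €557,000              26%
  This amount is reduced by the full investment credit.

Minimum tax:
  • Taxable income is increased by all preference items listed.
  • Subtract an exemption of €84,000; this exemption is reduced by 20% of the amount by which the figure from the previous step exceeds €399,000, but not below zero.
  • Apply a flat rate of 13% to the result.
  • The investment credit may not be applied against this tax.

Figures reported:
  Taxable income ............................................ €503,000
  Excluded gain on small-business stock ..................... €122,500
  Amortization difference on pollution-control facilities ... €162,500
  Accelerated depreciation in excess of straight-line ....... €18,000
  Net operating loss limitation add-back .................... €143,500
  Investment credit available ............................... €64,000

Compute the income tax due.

Minimum tax:
  Adjusted income: €503,000 + €122,500 + €162,500 + €18,000 + €143,500 = €949,500
  Exemption: 20% × (€949,500 − €399,000) = €110,100 ≥ €84,000, so the exemption is fully phased out
  Base: €949,500 − €0 = €949,500
  €949,500 × 13% = €123,435

Ordinary income tax:
  €185,000 × 12% = €22,200
  €318,000 × 16% = €50,880
  → €73,080
  Less investment credit €64,000 → €9,080

€123,435 > €9,080, so the minimum tax is the binding amount.

€123,435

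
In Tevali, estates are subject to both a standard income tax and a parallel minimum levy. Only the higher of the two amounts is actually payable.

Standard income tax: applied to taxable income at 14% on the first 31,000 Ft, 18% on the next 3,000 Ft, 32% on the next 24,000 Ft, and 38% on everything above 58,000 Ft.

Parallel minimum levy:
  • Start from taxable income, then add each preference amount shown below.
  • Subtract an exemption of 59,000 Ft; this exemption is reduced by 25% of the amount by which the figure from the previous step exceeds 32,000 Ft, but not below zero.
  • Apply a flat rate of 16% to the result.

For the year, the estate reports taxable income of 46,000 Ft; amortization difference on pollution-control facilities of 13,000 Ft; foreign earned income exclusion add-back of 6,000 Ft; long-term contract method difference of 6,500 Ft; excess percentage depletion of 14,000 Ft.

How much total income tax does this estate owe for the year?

8,720 Ft

Parallel minimum levy:
  Adjusted income: 46,000 Ft + 13,000 Ft + 6,000 Ft + 6,500 Ft + 14,000 Ft = 85,500 Ft
  Exemption: 59,000 Ft − 25% × (85,500 Ft − 32,000 Ft) = 59,000 Ft − 13,375 Ft = 45,625 Ft
  Base: 85,500 Ft − 45,625 Ft = 39,875 Ft
  39,875 Ft × 16% = 6,380 Ft

Standard income tax:
  31,000 Ft × 14% = 4,340 Ft
  3,000 Ft × 18% = 540 Ft
  12,000 Ft × 32% = 3,840 Ft
  → 8,720 Ft

8,720 Ft > 6,380 Ft, so the standard income tax governs.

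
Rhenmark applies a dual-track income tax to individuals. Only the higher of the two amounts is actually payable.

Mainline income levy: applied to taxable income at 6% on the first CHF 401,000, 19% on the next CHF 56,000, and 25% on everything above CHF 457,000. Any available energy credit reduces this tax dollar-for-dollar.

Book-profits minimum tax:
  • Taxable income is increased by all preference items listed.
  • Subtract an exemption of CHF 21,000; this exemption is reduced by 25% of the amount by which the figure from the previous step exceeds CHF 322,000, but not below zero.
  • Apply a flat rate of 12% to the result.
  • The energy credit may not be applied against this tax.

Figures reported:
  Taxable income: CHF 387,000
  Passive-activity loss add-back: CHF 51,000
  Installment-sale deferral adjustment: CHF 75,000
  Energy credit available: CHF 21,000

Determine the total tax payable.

CHF 61,560

Book-profits minimum tax:
  Adjusted income: CHF 387,000 + CHF 51,000 + CHF 75,000 = CHF 513,000
  Exemption: 25% × (CHF 513,000 − CHF 322,000) = CHF 47,750 ≥ CHF 21,000, so the exemption is fully phased out
  Base: CHF 513,000 − CHF 0 = CHF 513,000
  CHF 513,000 × 12% = CHF 61,560

Mainline income levy:
  CHF 387,000 × 6% = CHF 23,220
  Less energy credit CHF 21,000 → CHF 2,220

CHF 61,560 > CHF 2,220, so the book-profits minimum tax is the binding amount.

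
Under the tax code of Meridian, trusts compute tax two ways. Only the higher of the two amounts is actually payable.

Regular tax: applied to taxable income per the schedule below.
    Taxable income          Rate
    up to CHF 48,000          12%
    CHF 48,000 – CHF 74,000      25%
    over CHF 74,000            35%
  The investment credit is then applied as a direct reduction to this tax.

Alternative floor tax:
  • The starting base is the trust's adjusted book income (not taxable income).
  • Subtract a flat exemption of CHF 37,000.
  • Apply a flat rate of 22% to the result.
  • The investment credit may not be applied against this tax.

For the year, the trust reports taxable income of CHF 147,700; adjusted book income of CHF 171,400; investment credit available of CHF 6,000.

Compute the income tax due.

Regular tax:
  CHF 48,000 × 12% = CHF 5,760
  CHF 26,000 × 25% = CHF 6,500
  CHF 73,700 × 35% = CHF 25,795
  → CHF 38,055
  Less investment credit CHF 6,000 → CHF 32,055

Alternative floor tax:
  Base (adjusted book income): CHF 171,400
  Less exemption CHF 37,000 → base CHF 134,400
  CHF 134,400 × 22% = CHF 29,568

CHF 32,055 > CHF 29,568, so the regular tax governs.

CHF 32,055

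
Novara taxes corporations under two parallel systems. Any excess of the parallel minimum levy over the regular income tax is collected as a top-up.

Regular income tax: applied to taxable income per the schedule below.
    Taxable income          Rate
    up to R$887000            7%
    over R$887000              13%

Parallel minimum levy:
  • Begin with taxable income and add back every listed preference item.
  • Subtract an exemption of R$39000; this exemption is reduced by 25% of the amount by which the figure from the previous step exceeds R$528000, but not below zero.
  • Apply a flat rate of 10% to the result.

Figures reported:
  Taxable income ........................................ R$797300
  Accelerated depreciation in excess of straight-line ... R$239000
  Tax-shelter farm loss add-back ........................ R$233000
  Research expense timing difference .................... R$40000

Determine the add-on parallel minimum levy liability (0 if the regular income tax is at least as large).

R$75119

Regular income tax:
  R$797300 × 7% = R$55811

Parallel minimum levy:
  Adjusted income: R$797300 + R$239000 + R$233000 + R$40000 = R$1309300
  Exemption: 25% × (R$1309300 − R$528000) = R$195325 ≥ R$39000, so the exemption is fully phased out
  Base: R$1309300 − R$0 = R$1309300
  R$1309300 × 10% = R$130930

Excess of parallel minimum levy over regular income tax: R$130930 − R$55811 = R$75119.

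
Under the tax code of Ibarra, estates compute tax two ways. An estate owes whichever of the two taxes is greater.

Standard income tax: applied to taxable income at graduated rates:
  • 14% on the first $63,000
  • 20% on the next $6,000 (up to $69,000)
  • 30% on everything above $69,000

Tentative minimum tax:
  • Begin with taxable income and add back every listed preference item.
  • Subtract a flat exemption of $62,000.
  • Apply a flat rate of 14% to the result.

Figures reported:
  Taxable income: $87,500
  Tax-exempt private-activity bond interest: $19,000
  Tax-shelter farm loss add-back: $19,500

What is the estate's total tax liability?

Tentative minimum tax:
  Adjusted income: $87,500 + $19,000 + $19,500 = $126,000
  Less exemption $62,000 → base $64,000
  $64,000 × 14% = $8,960

Standard income tax:
  $63,000 × 14% = $8,820
  $6,000 × 20% = $1,200
  $18,500 × 30% = $5,550
  → $15,570

$15,570 > $8,960, so the standard income tax governs.

$15,570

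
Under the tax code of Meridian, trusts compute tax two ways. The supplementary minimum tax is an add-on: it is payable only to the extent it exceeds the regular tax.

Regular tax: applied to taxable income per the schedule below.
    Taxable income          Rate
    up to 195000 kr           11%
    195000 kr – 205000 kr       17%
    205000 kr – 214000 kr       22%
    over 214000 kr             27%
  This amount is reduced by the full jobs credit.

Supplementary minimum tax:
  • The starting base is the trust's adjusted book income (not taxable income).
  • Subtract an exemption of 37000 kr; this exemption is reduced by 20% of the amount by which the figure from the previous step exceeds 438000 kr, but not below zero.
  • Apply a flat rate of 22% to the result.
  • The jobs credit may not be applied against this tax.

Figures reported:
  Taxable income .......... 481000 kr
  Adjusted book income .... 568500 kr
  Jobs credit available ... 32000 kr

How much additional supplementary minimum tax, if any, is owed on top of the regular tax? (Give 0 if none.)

Regular tax:
  195000 kr × 11% = 21450 kr
  10000 kr × 17% = 1700 kr
  9000 kr × 22% = 1980 kr
  267000 kr × 27% = 72090 kr
  → 97220 kr
  Less jobs credit 32000 kr → 65220 kr

Supplementary minimum tax:
  Base (adjusted book income): 568500 kr
  Exemption: 37000 kr − 20% × (568500 kr − 438000 kr) = 37000 kr − 26100 kr = 10900 kr
  Base: 568500 kr − 10900 kr = 557600 kr
  557600 kr × 22% = 122672 kr

Excess of supplementary minimum tax over regular tax: 122672 kr − 65220 kr = 57452 kr.

57452 kr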